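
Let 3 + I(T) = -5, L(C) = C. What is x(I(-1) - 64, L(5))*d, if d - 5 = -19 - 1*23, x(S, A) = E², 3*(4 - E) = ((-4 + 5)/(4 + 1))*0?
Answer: -592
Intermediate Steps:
I(T) = -8 (I(T) = -3 - 5 = -8)
E = 4 (E = 4 - (-4 + 5)/(4 + 1)*0/3 = 4 - 1/5*0/3 = 4 - 1*(⅕)*0/3 = 4 - 0/15 = 4 - ⅓*0 = 4 + 0 = 4)
x(S, A) = 16 (x(S, A) = 4² = 16)
d = -37 (d = 5 + (-19 - 1*23) = 5 + (-19 - 23) = 5 - 42 = -37)
x(I(-1) - 64, L(5))*d = 16*(-37) = -592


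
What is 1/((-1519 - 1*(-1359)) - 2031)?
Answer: -1/2191 ≈ -0.00045641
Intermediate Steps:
1/((-1519 - 1*(-1359)) - 2031) = 1/((-1519 + 1359) - 2031) = 1/(-160 - 2031) = 1/(-2191) = -1/2191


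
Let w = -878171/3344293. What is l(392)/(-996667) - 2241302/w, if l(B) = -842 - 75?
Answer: 152460976602378081/17862123593 ≈ 8.5354e+6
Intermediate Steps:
l(B) = -917
w = -878171/3344293 (w = -878171*1/3344293 = -878171/3344293 ≈ -0.26259)
l(392)/(-996667) - 2241302/w = -917/(-996667) - 2241302/(-878171/3344293) = -917*(-1/996667) - 2241302*(-3344293/878171) = 131/142381 + 1070795798498/125453 = 152460976602378081/17862123593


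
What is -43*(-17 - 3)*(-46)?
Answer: -39560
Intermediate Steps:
-43*(-17 - 3)*(-46) = -43*(-20)*(-46) = 860*(-46) = -39560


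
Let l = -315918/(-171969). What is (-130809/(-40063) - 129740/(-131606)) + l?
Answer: 920005439218385/151118652358247 ≈ 6.0880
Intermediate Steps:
l = 105306/57323 (l = -315918*(-1/171969) = 105306/57323 ≈ 1.8371)
(-130809/(-40063) - 129740/(-131606)) + l = (-130809/(-40063) - 129740/(-131606)) + 105306/57323 = (-130809*(-1/40063) - 129740*(-1/131606)) + 105306/57323 = (130809/40063 + 64870/65803) + 105306/57323 = 11206511437/2636265589 + 105306/57323 = 920005439218385/151118652358247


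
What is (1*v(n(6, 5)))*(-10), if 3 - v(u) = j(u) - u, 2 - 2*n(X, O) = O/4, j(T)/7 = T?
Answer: -15/2 ≈ -7.5000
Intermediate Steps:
j(T) = 7*T
n(X, O) = 1 - O/8 (n(X, O) = 1 - O/(2*4) = 1 - O/8)
v(u) = 3 - 6*u (v(u) = 3 - (7*u - u) = 3 - 6*u)
(1*v(n(6, 5)))*(-10) = (1*(3 - 6*(1 - ⅛*5)))*(-10) = (1*(3 - 6*(1 - 5/8)))*(-10) = (1*(3 - 6*3/8))*(-10) = (1*(3 - 9/4))*(-10) = (1*(¾))*(-10) = (¾)*(-10) = -15/2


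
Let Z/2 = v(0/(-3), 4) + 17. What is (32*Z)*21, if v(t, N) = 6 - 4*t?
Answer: 30912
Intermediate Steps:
Z = 46 (Z = 2*((6 - 0/(-3)) + 17) = 2*((6 - 0*(-1)/3) + 17) = 2*((6 - 4*0) + 17) = 2*((6 + 0) + 17) = 2*(6 + 17) = 2*23 = 46)
(32*Z)*21 = (32*46)*21 = 1472*21 = 30912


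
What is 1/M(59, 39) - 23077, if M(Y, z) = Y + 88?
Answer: -3392318/147 ≈ -23077.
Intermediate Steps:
M(Y, z) = 88 + Y
1/M(59, 39) - 23077 = 1/(88 + 59) - 23077 = 1/147 - 23077 = -3392318/147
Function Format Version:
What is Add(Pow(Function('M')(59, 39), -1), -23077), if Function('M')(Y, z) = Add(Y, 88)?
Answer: Rational(-3392318, 147) ≈ -23077.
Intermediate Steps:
Function('M')(Y, z) = Add(88, Y)
Add(Pow(Function('M')(59, 39), -1), -23077) = Add(Pow(Add(88, 59), -1), -23077) = Add(Pow(147, -1), -23077) = Add(Rational(1, 147), -23077) = Rational(-3392318, 147)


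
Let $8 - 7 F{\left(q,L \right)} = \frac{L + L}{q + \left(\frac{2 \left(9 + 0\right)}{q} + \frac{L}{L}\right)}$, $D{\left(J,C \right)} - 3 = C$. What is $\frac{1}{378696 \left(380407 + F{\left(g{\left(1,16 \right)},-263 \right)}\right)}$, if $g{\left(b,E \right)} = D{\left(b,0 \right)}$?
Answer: $\frac{35}{5042166069408} \approx 6.9415 \cdot 10^{-12}$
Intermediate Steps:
$D{\left(J,C \right)} = 3 + C$
$g{\left(b,E \right)} = 3$ ($g{\left(b,E \right)} = 3 + 0 = 3$)
$F{\left(q,L \right)} = \frac{8}{7} - \frac{2 L}{7 \left(1 + q + \frac{18}{q}\right)}$ ($F{\left(q,L \right)} = \frac{8}{7} - \frac{\left(L + L\right) \frac{1}{q + \left(\frac{2 \left(9 + 0\right)}{q} + \frac{L}{L}\right)}}{7} = \frac{8}{7} - \frac{2 L \frac{1}{q + \left(\frac{2 \cdot 9}{q} + 1\right)}}{7} = \frac{8}{7} - \frac{2 L \frac{1}{q + \left(\frac{18}{q} + 1\right)}}{7} = \frac{8}{7} - \frac{2 L \frac{1}{q + \left(1 + \frac{18}{q}\right)}}{7} = \frac{8}{7} - \frac{2 L \frac{1}{1 + q + \frac{18}{q}}}{7} = \frac{8}{7} - \frac{2 L}{7 \left(1 + q + \frac{18}{q}\right)}$)
$\frac{1}{378696 \left(380407 + F{\left(g{\left(1,16 \right)},-263 \right)}\right)} = \frac{1}{378696 \left(380407 + \frac{2 \left(72 + 4 \cdot 3 + 4 \cdot 3^{2} - \left(-263\right) 3\right)}{7 \left(18 + 3 + 3^{2}\right)}\right)} = \frac{1}{378696 \left(380407 + \frac{2 \left(72 + 12 + 4 \cdot 9 + 789\right)}{7 \left(18 + 3 + 9\right)}\right)} = \frac{1}{378696 \left(380407 + \frac{2 \left(72 + 12 + 36 + 789\right)}{7 \cdot 30}\right)} = \frac{1}{378696 \left(380407 + \frac{2}{7} \cdot \frac{1}{30} \cdot 909\right)} = \frac{1}{378696 \left(380407 + \frac{303}{35}\right)} = \frac{1}{378696 \cdot \frac{13314548}{35}} = \frac{1}{378696} \cdot \frac{35}{13314548} = \frac{35}{5042166069408}$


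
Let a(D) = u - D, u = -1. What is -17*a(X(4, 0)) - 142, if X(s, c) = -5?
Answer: -210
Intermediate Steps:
a(D) = -1 - D
-17*a(X(4, 0)) - 142 = -17*(-1 - 1*(-5)) - 142 = -17*(-1 + 5) - 142 = -17*4 - 142 = -68 - 142 = -210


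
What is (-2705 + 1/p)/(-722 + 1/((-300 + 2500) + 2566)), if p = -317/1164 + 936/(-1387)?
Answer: 19721967665978/5261996691333 ≈ 3.7480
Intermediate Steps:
p = -1529183/1614468 (p = -317*1/1164 + 936*(-1/1387) = -317/1164 - 936/1387 = -1529183/1614468 ≈ -0.94717)
(-2705 + 1/p)/(-722 + 1/((-300 + 2500) + 2566)) = (-2705 + 1/(-1529183/1614468))/(-722 + 1/((-300 + 2500) + 2566)) = (-2705 - 1614468/1529183)/(-722 + 1/(2200 + 2566)) = -4138054483/(1529183*(-722 + 1/4766)) = -4138054483/(1529183*(-3441051/4766)) = -4138054483/1529183*(-4766/3441051) = 19721967665978/5261996691333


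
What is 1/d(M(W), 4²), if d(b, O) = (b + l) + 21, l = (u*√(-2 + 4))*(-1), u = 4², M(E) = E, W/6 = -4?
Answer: 3/503 - 16*√2/503 ≈ -0.039021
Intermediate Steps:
W = -24 (W = 6*(-4) = -24)
u = 16
l = -16*√2 (l = (16*√(-2 + 4))*(-1) = (16*√2)*(-1) = -16*√2 ≈ -22.627)
d(b, O) = 21 + b - 16*√2 (d(b, O) = (b - 16*√2) + 21 = 21 + b - 16*√2)
1/d(M(W), 4²) = 1/(21 - 24 - 16*√2) = 1/(-3 - 16*√2)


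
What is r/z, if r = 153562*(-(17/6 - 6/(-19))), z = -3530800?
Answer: 27564379/201255600 ≈ 0.13696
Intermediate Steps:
r = -27564379/57 (r = 153562*(-(17*(1/6) - 6*(-1/19))) = 153562*(-(17/6 + 6/19)) = 153562*(-1*359/114) = 153562*(-359/114) = -27564379/57 ≈ -4.8359e+5)
r/z = -27564379/57/(-3530800) = -27564379/57*(-1/3530800) = 27564379/201255600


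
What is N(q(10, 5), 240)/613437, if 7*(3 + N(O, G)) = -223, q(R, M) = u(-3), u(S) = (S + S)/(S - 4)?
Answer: -244/4294059 ≈ -5.6823e-5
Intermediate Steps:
u(S) = 2*S/(-4 + S) (u(S) = (2*S)/(-4 + S) = 2*S/(-4 + S))
q(R, M) = 6/7 (q(R, M) = 2*(-3)/(-4 - 3) = 2*(-3)/(-7) = 2*(-3)*(-⅐) = 6/7)
N(O, G) = -244/7 (N(O, G) = -3 + (⅐)*(-223) = -3 - 223/7 = -244/7)
N(q(10, 5), 240)/613437 = -244/7/613437 = -244/7*1/613437 = -244/4294059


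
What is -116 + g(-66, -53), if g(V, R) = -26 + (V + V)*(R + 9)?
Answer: 5666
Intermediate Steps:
g(V, R) = -26 + 2*V*(9 + R) (g(V, R) = -26 + (2*V)*(9 + R) = -26 + 2*V*(9 + R))
-116 + g(-66, -53) = -116 + (-26 + 18*(-66) + 2*(-53)*(-66)) = -116 + (-26 - 1188 + 6996) = -116 + 5782 = 5666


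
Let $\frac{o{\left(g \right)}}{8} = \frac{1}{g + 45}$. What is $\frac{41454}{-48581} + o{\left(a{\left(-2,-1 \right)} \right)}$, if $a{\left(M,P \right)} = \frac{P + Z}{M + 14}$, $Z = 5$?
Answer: $- \frac{558975}{825877} \approx -0.67683$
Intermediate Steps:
$a{\left(M,P \right)} = \frac{5 + P}{14 + M}$ ($a{\left(M,P \right)} = \frac{P + 5}{M + 14} = \frac{5 + P}{14 + M}$)
$o{\left(g \right)} = \frac{8}{45 + g}$ ($o{\left(g \right)} = \frac{8}{g + 45} = \frac{8}{45 + g}$)
$\frac{41454}{-48581} + o{\left(a{\left(-2,-1 \right)} \right)} = \frac{41454}{-48581} + \frac{8}{45 + \frac{5 - 1}{14 - 2}} = 41454 \left(- \frac{1}{48581}\right) + \frac{8}{45 + \frac{1}{12} \cdot 4} = - \frac{41454}{48581} + \frac{8}{45 + \frac{1}{12} \cdot 4} = - \frac{41454}{48581} + \frac{8}{45 + \frac{1}{3}} = - \frac{41454}{48581} + \frac{8}{\frac{136}{3}} = - \frac{41454}{48581} + 8 \cdot \frac{3}{136} = - \frac{41454}{48581} + \frac{3}{17} = - \frac{558975}{825877}$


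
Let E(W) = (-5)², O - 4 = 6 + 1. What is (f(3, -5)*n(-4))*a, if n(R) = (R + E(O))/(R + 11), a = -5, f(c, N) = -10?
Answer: 150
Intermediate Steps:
O = 11 (O = 4 + (6 + 1) = 4 + 7 = 11)
E(W) = 25
n(R) = (25 + R)/(11 + R) (n(R) = (R + 25)/(R + 11) = (25 + R)/(11 + R))
(f(3, -5)*n(-4))*a = -10*(25 - 4)/(11 - 4)*(-5) = -10*21/7*(-5) = -10*3*(-5) = -30*(-5) = 150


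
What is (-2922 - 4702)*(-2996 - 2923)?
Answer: 45126456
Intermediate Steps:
(-2922 - 4702)*(-2996 - 2923) = -7624*(-5919) = 45126456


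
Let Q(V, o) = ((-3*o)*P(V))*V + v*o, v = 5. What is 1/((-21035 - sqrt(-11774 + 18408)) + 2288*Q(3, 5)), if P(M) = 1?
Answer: -66795/4461565391 + sqrt(6634)/4461565391 ≈ -1.4953e-5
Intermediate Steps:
Q(V, o) = 5*o - 3*V*o (Q(V, o) = (-3*o*1)*V + 5*o = (-3*o)*V + 5*o = -3*V*o + 5*o = 5*o - 3*V*o)
1/((-21035 - sqrt(-11774 + 18408)) + 2288*Q(3, 5)) = 1/((-21035 - sqrt(-11774 + 18408)) + 2288*(5*(5 - 3*3))) = 1/((-21035 - sqrt(6634)) + 2288*(5*(5 - 9))) = 1/((-21035 - sqrt(6634)) + 2288*(5*(-4))) = 1/((-21035 - sqrt(6634)) + 2288*(-20)) = 1/((-21035 - sqrt(6634)) - 45760) = 1/(-66795 - sqrt(6634))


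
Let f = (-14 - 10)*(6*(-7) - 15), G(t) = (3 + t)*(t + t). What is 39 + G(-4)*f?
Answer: 10983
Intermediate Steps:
G(t) = 2*t*(3 + t) (G(t) = (3 + t)*(2*t) = 2*t*(3 + t))
f = 1368 (f = -24*(-42 - 15) = -24*(-57) = 1368)
39 + G(-4)*f = 39 + (2*(-4)*(3 - 4))*1368 = 39 + (2*(-4)*(-1))*1368 = 39 + 8*1368 = 39 + 10944 = 10983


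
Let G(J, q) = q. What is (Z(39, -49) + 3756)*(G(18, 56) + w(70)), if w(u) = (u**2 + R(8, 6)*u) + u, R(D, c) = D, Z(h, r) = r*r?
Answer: 34393002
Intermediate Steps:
Z(h, r) = r**2
w(u) = u**2 + 9*u (w(u) = (u**2 + 8*u) + u = u**2 + 9*u)
(Z(39, -49) + 3756)*(G(18, 56) + w(70)) = ((-49)**2 + 3756)*(56 + 70*(9 + 70)) = (2401 + 3756)*(56 + 70*79) = 6157*(56 + 5530) = 6157*5586 = 34393002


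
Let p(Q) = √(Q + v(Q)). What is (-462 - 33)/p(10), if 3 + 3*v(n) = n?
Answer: -495*√111/37 ≈ -140.95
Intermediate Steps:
v(n) = -1 + n/3
p(Q) = √(-1 + 4*Q/3) (p(Q) = √(Q + (-1 + Q/3)) = √(-1 + 4*Q/3))
(-462 - 33)/p(10) = (-462 - 33)/((√(-9 + 12*10)/3)) = -495*3/√(-9 + 120) = -495*√111/37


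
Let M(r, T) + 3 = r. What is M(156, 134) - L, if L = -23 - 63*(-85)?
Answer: -5179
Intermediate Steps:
M(r, T) = -3 + r
L = 5332 (L = -23 + 5355 = 5332)
M(156, 134) - L = (-3 + 156) - 1*5332 = 153 - 5332 = -5179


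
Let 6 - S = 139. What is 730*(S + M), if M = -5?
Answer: -100740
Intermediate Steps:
S = -133 (S = 6 - 1*139 = 6 - 139 = -133)
730*(S + M) = 730*(-133 - 5) = 730*(-138) = -100740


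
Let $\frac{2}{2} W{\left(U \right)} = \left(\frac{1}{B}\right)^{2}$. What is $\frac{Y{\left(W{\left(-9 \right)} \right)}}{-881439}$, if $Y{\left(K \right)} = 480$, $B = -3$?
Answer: $- \frac{160}{293813} \approx -0.00054456$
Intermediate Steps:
$W{\left(U \right)} = \frac{1}{9}$ ($W{\left(U \right)} = \left(\frac{1}{-3}\right)^{2} = \left(- \frac{1}{3}\right)^{2} = \frac{1}{9}$)
$\frac{Y{\left(W{\left(-9 \right)} \right)}}{-881439} = \frac{480}{-881439} = 480 \left(- \frac{1}{881439}\right) = - \frac{160}{293813}$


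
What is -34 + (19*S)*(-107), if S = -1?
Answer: 1999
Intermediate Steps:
-34 + (19*S)*(-107) = -34 + (19*(-1))*(-107) = -34 - 19*(-107) = -34 + 2033 = 1999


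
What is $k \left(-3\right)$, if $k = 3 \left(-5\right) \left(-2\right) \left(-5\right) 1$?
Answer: $450$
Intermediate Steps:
$k = -150$ ($k = 3 \cdot 10 \left(-5\right) 1 = 3 \left(-50\right) 1 = \left(-150\right) 1 = -150$)
$k \left(-3\right) = \left(-150\right) \left(-3\right) = 450$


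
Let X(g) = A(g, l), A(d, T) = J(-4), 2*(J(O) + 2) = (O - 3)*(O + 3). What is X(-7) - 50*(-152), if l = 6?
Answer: 15203/2 ≈ 7601.5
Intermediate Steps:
J(O) = -2 + (-3 + O)*(3 + O)/2 (J(O) = -2 + ((O - 3)*(O + 3))/2 = -2 + ((-3 + O)*(3 + O))/2 = -2 + (-3 + O)*(3 + O)/2)
A(d, T) = 3/2 (A(d, T) = -13/2 + (½)*(-4)² = -13/2 + (½)*16 = -13/2 + 8 = 3/2)
X(g) = 3/2
X(-7) - 50*(-152) = 3/2 - 50*(-152) = 3/2 + 7600 = 15203/2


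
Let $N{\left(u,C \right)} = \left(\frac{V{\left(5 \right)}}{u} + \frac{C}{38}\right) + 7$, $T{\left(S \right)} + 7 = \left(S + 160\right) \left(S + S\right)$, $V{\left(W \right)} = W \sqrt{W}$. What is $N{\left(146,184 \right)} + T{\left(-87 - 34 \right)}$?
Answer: $- \frac{179230}{19} + \frac{5 \sqrt{5}}{146} \approx -9433.1$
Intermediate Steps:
$V{\left(W \right)} = W^{\frac{3}{2}}$
$T{\left(S \right)} = -7 + 2 S \left(160 + S\right)$ ($T{\left(S \right)} = -7 + \left(S + 160\right) \left(S + S\right) = -7 + \left(160 + S\right) 2 S = -7 + 2 S \left(160 + S\right)$)
$N{\left(u,C \right)} = 7 + \frac{C}{38} + \frac{5 \sqrt{5}}{u}$ ($N{\left(u,C \right)} = \left(\frac{5^{\frac{3}{2}}}{u} + \frac{C}{38}\right) + 7 = \left(\frac{5 \sqrt{5}}{u} + C \frac{1}{38}\right) + 7 = \left(\frac{5 \sqrt{5}}{u} + \frac{C}{38}\right) + 7 = \left(\frac{C}{38} + \frac{5 \sqrt{5}}{u}\right) + 7 = 7 + \frac{C}{38} + \frac{5 \sqrt{5}}{u}$)
$N{\left(146,184 \right)} + T{\left(-87 - 34 \right)} = \left(7 + \frac{1}{38} \cdot 184 + \frac{5 \sqrt{5}}{146}\right) + \left(-7 + 2 \left(-87 - 34\right)^{2} + 320 \left(-87 - 34\right)\right) = \left(7 + \frac{92}{19} + 5 \sqrt{5} \cdot \frac{1}{146}\right) + \left(-7 + 2 \left(-121\right)^{2} + 320 \left(-121\right)\right) = \left(7 + \frac{92}{19} + \frac{5 \sqrt{5}}{146}\right) - 9445 = \left(\frac{225}{19} + \frac{5 \sqrt{5}}{146}\right) - 9445 = - \frac{179230}{19} + \frac{5 \sqrt{5}}{146}$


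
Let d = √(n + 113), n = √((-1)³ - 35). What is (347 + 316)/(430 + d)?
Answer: 663/(430 + √(113 + 6*I)) ≈ 1.5047 - 0.00096336*I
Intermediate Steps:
n = 6*I (n = √(-1 - 35) = √(-36) = 6*I ≈ 6.0*I)
d = √(113 + 6*I) (d = √(6*I + 113) = √(113 + 6*I) ≈ 10.634 + 0.28212*I)
(347 + 316)/(430 + d) = (347 + 316)/(430 + √(113 + 6*I)) = 663/(430 + √(113 + 6*I))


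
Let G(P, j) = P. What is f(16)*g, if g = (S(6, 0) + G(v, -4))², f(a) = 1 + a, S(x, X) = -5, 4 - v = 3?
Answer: 272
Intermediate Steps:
v = 1 (v = 4 - 1*3 = 4 - 3 = 1)
g = 16 (g = (-5 + 1)² = (-4)² = 16)
f(16)*g = (1 + 16)*16 = 17*16 = 272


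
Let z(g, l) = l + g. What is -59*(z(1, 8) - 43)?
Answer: 2006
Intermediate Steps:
z(g, l) = g + l
-59*(z(1, 8) - 43) = -59*((1 + 8) - 43) = -59*(9 - 43) = -59*(-34) = 2006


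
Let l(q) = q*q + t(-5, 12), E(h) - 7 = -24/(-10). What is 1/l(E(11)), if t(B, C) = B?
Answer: 25/2084 ≈ 0.011996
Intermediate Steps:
E(h) = 47/5 (E(h) = 7 - 24/(-10) = 7 - 24*(-1/10) = 7 + 12/5 = 47/5)
l(q) = -5 + q**2 (l(q) = q*q - 5 = q**2 - 5 = -5 + q**2)
1/l(E(11)) = 1/(-5 + (47/5)**2) = 1/(-5 + 2209/25) = 1/(2084/25) = 25/2084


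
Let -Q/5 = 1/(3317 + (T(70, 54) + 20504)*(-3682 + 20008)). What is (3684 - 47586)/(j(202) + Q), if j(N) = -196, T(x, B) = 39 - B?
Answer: 14685514504362/65563319281 ≈ 223.99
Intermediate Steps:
Q = -5/334506731 (Q = -5/(3317 + ((39 - 1*54) + 20504)*(-3682 + 20008)) = -5/(3317 + ((39 - 54) + 20504)*16326) = -5/(3317 + (-15 + 20504)*16326) = -5/(3317 + 20489*16326) = -5/(3317 + 334503414) = -5/334506731 ≈ -1.4947e-8)
(3684 - 47586)/(j(202) + Q) = (3684 - 47586)/(-196 - 5/334506731) = -43902/(-65563319281/334506731) = -43902*(-334506731/65563319281) = 14685514504362/65563319281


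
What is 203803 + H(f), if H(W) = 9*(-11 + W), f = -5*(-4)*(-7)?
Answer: 202444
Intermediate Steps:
f = -140 (f = 20*(-7) = -140)
H(W) = -99 + 9*W
203803 + H(f) = 203803 + (-99 + 9*(-140)) = 203803 + (-99 - 1260) = 203803 - 1359 = 202444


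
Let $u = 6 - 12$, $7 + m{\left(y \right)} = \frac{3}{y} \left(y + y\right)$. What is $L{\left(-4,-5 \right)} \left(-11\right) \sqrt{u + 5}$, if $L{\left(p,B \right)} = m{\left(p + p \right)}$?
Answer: $11 i \approx 11.0 i$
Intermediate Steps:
$m{\left(y \right)} = -1$ ($m{\left(y \right)} = -7 + \frac{3}{y} \left(y + y\right) = -7 + \frac{3}{y} 2 y = -7 + 6 = -1$)
$u = -6$ ($u = 6 - 12 = -6$)
$L{\left(p,B \right)} = -1$
$L{\left(-4,-5 \right)} \left(-11\right) \sqrt{u + 5} = \left(-1\right) \left(-11\right) \sqrt{-6 + 5} = 11 \sqrt{-1} = 11 i$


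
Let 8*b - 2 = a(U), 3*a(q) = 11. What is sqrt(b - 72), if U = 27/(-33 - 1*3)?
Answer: I*sqrt(10266)/12 ≈ 8.4434*I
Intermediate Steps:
U = -3/4 (U = 27/(-33 - 3) = 27/(-36) = 27*(-1/36) = -3/4 ≈ -0.75000)
a(q) = 11/3 (a(q) = (1/3)*11 = 11/3)
b = 17/24 (b = 1/4 + (1/8)*(11/3) = 1/4 + 11/24 = 17/24 ≈ 0.70833)
sqrt(b - 72) = sqrt(17/24 - 72) = sqrt(-1711/24) = I*sqrt(10266)/12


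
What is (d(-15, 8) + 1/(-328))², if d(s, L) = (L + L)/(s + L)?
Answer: 27615025/5271616 ≈ 5.2384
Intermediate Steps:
d(s, L) = 2*L/(L + s) (d(s, L) = (2*L)/(L + s) = 2*L/(L + s))
(d(-15, 8) + 1/(-328))² = (2*8/(8 - 15) + 1/(-328))² = (2*8/(-7) - 1/328)² = (2*8*(-⅐) - 1/328)² = (-16/7 - 1/328)² = (-5255/2296)² = 27615025/5271616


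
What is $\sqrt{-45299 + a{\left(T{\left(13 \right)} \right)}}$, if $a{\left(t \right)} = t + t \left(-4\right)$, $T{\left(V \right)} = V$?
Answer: $i \sqrt{45338} \approx 212.93 i$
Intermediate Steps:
$a{\left(t \right)} = - 3 t$ ($a{\left(t \right)} = t - 4 t = - 3 t$)
$\sqrt{-45299 + a{\left(T{\left(13 \right)} \right)}} = \sqrt{-45299 - 39} = \sqrt{-45338} = i \sqrt{45338}$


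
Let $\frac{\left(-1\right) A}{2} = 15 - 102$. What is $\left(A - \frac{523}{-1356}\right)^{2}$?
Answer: $\frac{55916642089}{1838736} \approx 30410.0$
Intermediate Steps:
$A = 174$ ($A = - 2 \left(15 - 102\right) = \left(-2\right) \left(-87\right) = 174$)
$\left(A - \frac{523}{-1356}\right)^{2} = \left(174 - \frac{523}{-1356}\right)^{2} = \left(174 - - \frac{523}{1356}\right)^{2} = \left(174 + \frac{523}{1356}\right)^{2} = \left(\frac{236467}{1356}\right)^{2} = \frac{55916642089}{1838736}$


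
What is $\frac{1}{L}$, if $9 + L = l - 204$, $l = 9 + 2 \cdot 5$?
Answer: $- \frac{1}{194} \approx -0.0051546$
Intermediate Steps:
$l = 19$ ($l = 9 + 10 = 19$)
$L = -194$ ($L = -9 + \left(19 - 204\right) = -9 - 185 = -194$)
$\frac{1}{L} = \frac{1}{-194} = - \frac{1}{194}$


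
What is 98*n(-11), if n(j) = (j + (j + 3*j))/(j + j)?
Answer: 245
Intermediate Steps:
n(j) = 5/2 (n(j) = (j + 4*j)/((2*j)) = (5*j)*(1/(2*j)) = 5/2)
98*n(-11) = 98*(5/2) = 245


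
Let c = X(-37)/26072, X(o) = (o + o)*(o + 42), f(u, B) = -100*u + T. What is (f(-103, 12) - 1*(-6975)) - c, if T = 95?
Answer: 226435505/13036 ≈ 17370.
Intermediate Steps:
f(u, B) = 95 - 100*u (f(u, B) = -100*u + 95 = 95 - 100*u)
X(o) = 2*o*(42 + o) (X(o) = (2*o)*(42 + o) = 2*o*(42 + o))
c = -185/13036 (c = (2*(-37)*(42 - 37))/26072 = (2*(-37)*5)*(1/26072) = -370*1/26072 = -185/13036 ≈ -0.014191)
(f(-103, 12) - 1*(-6975)) - c = ((95 - 100*(-103)) - 1*(-6975)) - 1*(-185/13036) = ((95 + 10300) + 6975) + 185/13036 = (10395 + 6975) + 185/13036 = 17370 + 185/13036 = 226435505/13036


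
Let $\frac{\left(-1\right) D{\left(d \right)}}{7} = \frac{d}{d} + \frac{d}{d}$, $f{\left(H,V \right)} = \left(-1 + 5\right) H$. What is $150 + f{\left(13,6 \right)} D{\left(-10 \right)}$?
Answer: $-578$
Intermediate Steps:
$f{\left(H,V \right)} = 4 H$
$D{\left(d \right)} = -14$ ($D{\left(d \right)} = - 7 \left(\frac{d}{d} + \frac{d}{d}\right) = - 7 \left(1 + 1\right) = \left(-7\right) 2 = -14$)
$150 + f{\left(13,6 \right)} D{\left(-10 \right)} = 150 + 4 \cdot 13 \left(-14\right) = 150 + 52 \left(-14\right) = 150 - 728 = -578$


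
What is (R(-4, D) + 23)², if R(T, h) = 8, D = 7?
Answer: 961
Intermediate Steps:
(R(-4, D) + 23)² = (8 + 23)² = 31² = 961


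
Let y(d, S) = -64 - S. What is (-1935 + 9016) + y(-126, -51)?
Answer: 7068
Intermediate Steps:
(-1935 + 9016) + y(-126, -51) = (-1935 + 9016) + (-64 - 1*(-51)) = 7081 + (-64 + 51) = 7081 - 13 = 7068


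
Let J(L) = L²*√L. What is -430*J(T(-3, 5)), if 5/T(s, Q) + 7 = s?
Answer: -215*I*√2/4 ≈ -76.014*I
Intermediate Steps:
T(s, Q) = 5/(-7 + s)
J(L) = L^(5/2)
-430*J(T(-3, 5)) = -430*25*√5*(I*√10/1000) = -430*I*√2/8 = -215*I*√2/4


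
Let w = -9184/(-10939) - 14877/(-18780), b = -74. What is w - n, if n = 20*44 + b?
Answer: -55081642499/68478140 ≈ -804.37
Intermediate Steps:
n = 806 (n = 20*44 - 74 = 880 - 74 = 806)
w = 111738341/68478140 (w = -9184*(-1/10939) - 14877*(-1/18780) = 9184/10939 + 4959/6260 = 111738341/68478140 ≈ 1.6317)
w - n = 111738341/68478140 - 1*806 = 111738341/68478140 - 806 = -55081642499/68478140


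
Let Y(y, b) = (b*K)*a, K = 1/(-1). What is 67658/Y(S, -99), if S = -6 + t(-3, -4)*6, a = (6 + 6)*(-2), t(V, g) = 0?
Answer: -33829/1188 ≈ -28.476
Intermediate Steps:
a = -24 (a = 12*(-2) = -24)
K = -1
S = -6 (S = -6 + 0*6 = -6 + 0 = -6)
Y(y, b) = 24*b (Y(y, b) = (b*(-1))*(-24) = -b*(-24) = 24*b)
67658/Y(S, -99) = 67658/((24*(-99))) = 67658/(-2376) = 67658*(-1/2376) = -33829/1188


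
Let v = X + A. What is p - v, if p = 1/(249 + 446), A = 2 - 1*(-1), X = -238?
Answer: 163326/695 ≈ 235.00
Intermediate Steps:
A = 3 (A = 2 + 1 = 3)
p = 1/695 ≈ 0.0014388
v = -235 (v = -238 + 3 = -235)
p - v = 1/695 - 1*(-235) = 1/695 + 235 = 163326/695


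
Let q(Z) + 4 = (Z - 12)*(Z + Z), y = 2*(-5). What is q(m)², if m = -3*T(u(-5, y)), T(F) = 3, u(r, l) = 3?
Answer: 139876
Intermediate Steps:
y = -10
m = -9 (m = -3*3 = -9)
q(Z) = -4 + 2*Z*(-12 + Z) (q(Z) = -4 + (Z - 12)*(Z + Z) = -4 + (-12 + Z)*(2*Z) = -4 + 2*Z*(-12 + Z))
q(m)² = (-4 - 24*(-9) + 2*(-9)²)² = (-4 + 216 + 2*81)² = (-4 + 216 + 162)² = 374² = 139876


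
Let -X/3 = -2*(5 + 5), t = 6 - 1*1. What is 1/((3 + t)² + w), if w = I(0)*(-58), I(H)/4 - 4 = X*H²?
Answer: -1/864 ≈ -0.0011574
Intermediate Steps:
t = 5 (t = 6 - 1 = 5)
X = 60 (X = -(-6)*(5 + 5) = -(-6)*10 = -3*(-20) = 60)
I(H) = 16 + 240*H² (I(H) = 16 + 4*(60*H²) = 16 + 240*H²)
w = -928 (w = (16 + 240*0²)*(-58) = (16 + 240*0)*(-58) = (16 + 0)*(-58) = 16*(-58) = -928)
1/((3 + t)² + w) = 1/((3 + 5)² - 928) = 1/(8² - 928) = 1/(64 - 928) = 1/(-864) = -1/864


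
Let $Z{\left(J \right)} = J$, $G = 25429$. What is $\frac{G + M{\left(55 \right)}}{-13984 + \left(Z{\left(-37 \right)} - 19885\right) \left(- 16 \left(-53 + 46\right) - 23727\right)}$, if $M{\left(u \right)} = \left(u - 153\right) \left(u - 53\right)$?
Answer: $\frac{8411}{156814682} \approx 5.3637 \cdot 10^{-5}$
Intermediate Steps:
$M{\left(u \right)} = \left(-153 + u\right) \left(-53 + u\right)$
$\frac{G + M{\left(55 \right)}}{-13984 + \left(Z{\left(-37 \right)} - 19885\right) \left(- 16 \left(-53 + 46\right) - 23727\right)} = \frac{25429 + \left(8109 + 55^{2} - 11330\right)}{-13984 + \left(-37 - 19885\right) \left(- 16 \left(-53 + 46\right) - 23727\right)} = \frac{25429 + \left(8109 + 3025 - 11330\right)}{-13984 - 19922 \left(\left(-16\right) \left(-7\right) - 23727\right)} = \frac{25429 - 196}{-13984 - 19922 \left(112 - 23727\right)} = \frac{25233}{-13984 - -470458030} = \frac{25233}{-13984 + 470458030} = \frac{25233}{470444046} = 25233 \cdot \frac{1}{470444046} = \frac{8411}{156814682}$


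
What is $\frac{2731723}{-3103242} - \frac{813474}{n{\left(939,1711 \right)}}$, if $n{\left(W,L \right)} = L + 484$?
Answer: $- \frac{2530402814693}{6811616190} \approx -371.48$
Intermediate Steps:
$n{\left(W,L \right)} = 484 + L$
$\frac{2731723}{-3103242} - \frac{813474}{n{\left(939,1711 \right)}} = \frac{2731723}{-3103242} - \frac{813474}{484 + 1711} = 2731723 \left(- \frac{1}{3103242}\right) - \frac{813474}{2195} = - \frac{2731723}{3103242} - \frac{813474}{2195} = - \frac{2530402814693}{6811616190}$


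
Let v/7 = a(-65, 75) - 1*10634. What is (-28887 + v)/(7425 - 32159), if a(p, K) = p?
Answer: 51890/12367 ≈ 4.1958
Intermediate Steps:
v = -74893 (v = 7*(-65 - 1*10634) = 7*(-65 - 10634) = 7*(-10699) = -74893)
(-28887 + v)/(7425 - 32159) = (-28887 - 74893)/(7425 - 32159) = -103780/(-24734) = -103780*(-1/24734) = 51890/12367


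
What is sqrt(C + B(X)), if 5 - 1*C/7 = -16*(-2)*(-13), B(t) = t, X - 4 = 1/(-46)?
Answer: sqrt(6244270)/46 ≈ 54.323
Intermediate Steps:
X = 183/46 (X = 4 + 1/(-46) = 4 - 1/46 = 183/46 ≈ 3.9783)
C = 2947 (C = 35 - 7*(-16*(-2))*(-13) = 35 - 224*(-13) = 35 - 7*(-416) = 35 + 2912 = 2947)
sqrt(C + B(X)) = sqrt(2947 + 183/46) = sqrt(135745/46) = sqrt(6244270)/46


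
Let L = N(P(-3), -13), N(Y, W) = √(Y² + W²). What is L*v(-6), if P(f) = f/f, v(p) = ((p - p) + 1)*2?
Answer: 2*√170 ≈ 26.077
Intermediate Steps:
v(p) = 2 (v(p) = (0 + 1)*2 = 1*2 = 2)
P(f) = 1
N(Y, W) = √(W² + Y²)
L = √170 (L = √((-13)² + 1²) = √(169 + 1) = √170 ≈ 13.038)
L*v(-6) = √170*2 = 2*√170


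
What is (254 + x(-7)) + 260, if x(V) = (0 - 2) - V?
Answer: 519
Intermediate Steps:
x(V) = -2 - V
(254 + x(-7)) + 260 = (254 + (-2 - 1*(-7))) + 260 = (254 + (-2 + 7)) + 260 = (254 + 5) + 260 = 259 + 260 = 519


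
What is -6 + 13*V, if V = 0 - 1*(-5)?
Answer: 59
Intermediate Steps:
V = 5 (V = 0 + 5 = 5)
-6 + 13*V = -6 + 13*5 = -6 + 65 = 59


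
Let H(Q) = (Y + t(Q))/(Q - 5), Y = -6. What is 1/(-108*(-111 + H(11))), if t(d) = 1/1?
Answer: 1/12078 ≈ 8.2795e-5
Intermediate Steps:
t(d) = 1
H(Q) = -5/(-5 + Q) (H(Q) = (-6 + 1)/(Q - 5) = -5/(-5 + Q))
1/(-108*(-111 + H(11))) = 1/(-108*(-111 - 5/(-5 + 11))) = 1/(-108*(-111 - 5/6)) = 1/(-108*(-111 - 5*⅙)) = 1/(-108*(-111 - ⅚)) = 1/(-108*(-671/6)) = 1/12078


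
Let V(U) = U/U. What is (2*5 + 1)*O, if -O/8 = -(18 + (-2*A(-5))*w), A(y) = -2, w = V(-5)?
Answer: 1936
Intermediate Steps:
V(U) = 1
w = 1
O = 176 (O = -(-8)*(18 - 2*(-2)*1) = -(-8)*(18 + 4*1) = -(-8)*(18 + 4) = -(-8)*22 = -8*(-22) = 176)
(2*5 + 1)*O = (2*5 + 1)*176 = (10 + 1)*176 = 11*176 = 1936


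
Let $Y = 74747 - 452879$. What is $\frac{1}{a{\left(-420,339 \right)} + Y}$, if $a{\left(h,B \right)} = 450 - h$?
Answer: $- \frac{1}{377262} \approx -2.6507 \cdot 10^{-6}$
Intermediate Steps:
$Y = -378132$
$\frac{1}{a{\left(-420,339 \right)} + Y} = \frac{1}{\left(450 - -420\right) - 378132} = \frac{1}{\left(450 + 420\right) - 378132} = \frac{1}{870 - 378132} = \frac{1}{-377262} = - \frac{1}{377262}$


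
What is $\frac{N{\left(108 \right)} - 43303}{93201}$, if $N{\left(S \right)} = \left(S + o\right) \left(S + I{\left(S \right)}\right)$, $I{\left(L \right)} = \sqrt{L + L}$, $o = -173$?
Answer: $- \frac{50323}{93201} - \frac{130 \sqrt{6}}{31067} \approx -0.55019$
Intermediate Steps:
$I{\left(L \right)} = \sqrt{2} \sqrt{L}$ ($I{\left(L \right)} = \sqrt{2 L} = \sqrt{2} \sqrt{L}$)
$N{\left(S \right)} = \left(-173 + S\right) \left(S + \sqrt{2} \sqrt{S}\right)$ ($N{\left(S \right)} = \left(S - 173\right) \left(S + \sqrt{2} \sqrt{S}\right) = \left(-173 + S\right) \left(S + \sqrt{2} \sqrt{S}\right)$)
$\frac{N{\left(108 \right)} - 43303}{93201} = \frac{\left(108^{2} - 18684 + \sqrt{2} \cdot 108^{\frac{3}{2}} - 173 \sqrt{2} \sqrt{108}\right) - 43303}{93201} = \left(\left(11664 - 18684 + \sqrt{2} \cdot 648 \sqrt{3} - 173 \sqrt{2} \cdot 6 \sqrt{3}\right) - 43303\right) \frac{1}{93201} = \left(\left(11664 - 18684 + 648 \sqrt{6} - 1038 \sqrt{6}\right) - 43303\right) \frac{1}{93201} = \left(\left(-7020 - 390 \sqrt{6}\right) - 43303\right) \frac{1}{93201} = \left(-50323 - 390 \sqrt{6}\right) \frac{1}{93201} = - \frac{50323}{93201} - \frac{130 \sqrt{6}}{31067}$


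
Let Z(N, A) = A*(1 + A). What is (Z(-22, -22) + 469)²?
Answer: 866761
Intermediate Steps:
(Z(-22, -22) + 469)² = (-22*(1 - 22) + 469)² = (-22*(-21) + 469)² = (462 + 469)² = 931² = 866761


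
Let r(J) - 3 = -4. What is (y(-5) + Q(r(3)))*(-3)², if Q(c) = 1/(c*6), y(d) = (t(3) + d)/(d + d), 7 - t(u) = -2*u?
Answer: -87/10 ≈ -8.7000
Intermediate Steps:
t(u) = 7 + 2*u (t(u) = 7 - (-2)*u = 7 + 2*u)
r(J) = -1 (r(J) = 3 - 4 = -1)
y(d) = (13 + d)/(2*d) (y(d) = ((7 + 2*3) + d)/(d + d) = ((7 + 6) + d)/((2*d)) = (13 + d)*(1/(2*d)) = (13 + d)/(2*d))
Q(c) = 1/(6*c)
(y(-5) + Q(r(3)))*(-3)² = ((½)*(13 - 5)/(-5) + (⅙)/(-1))*(-3)² = ((½)*(-⅕)*8 + (⅙)*(-1))*9 = (-⅘ - ⅙)*9 = -29/30*9 = -87/10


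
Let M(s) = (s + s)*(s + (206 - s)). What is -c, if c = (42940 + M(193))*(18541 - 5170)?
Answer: -1637359176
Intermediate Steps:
M(s) = 412*s (M(s) = (2*s)*206 = 412*s)
c = 1637359176 (c = (42940 + 412*193)*(18541 - 5170) = (42940 + 79516)*13371 = 122456*13371 = 1637359176)
-c = -1*1637359176 = -1637359176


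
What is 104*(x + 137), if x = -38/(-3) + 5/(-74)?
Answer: 1726972/111 ≈ 15558.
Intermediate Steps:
x = 2797/222 (x = -38*(-⅓) + 5*(-1/74) = 38/3 - 5/74 = 2797/222 ≈ 12.599)
104*(x + 137) = 104*(2797/222 + 137) = 104*(33211/222) = 1726972/111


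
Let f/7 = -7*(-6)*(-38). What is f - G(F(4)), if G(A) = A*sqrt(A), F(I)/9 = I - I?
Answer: -11172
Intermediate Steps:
F(I) = 0 (F(I) = 9*(I - I) = 9*0 = 0)
G(A) = A**(3/2)
f = -11172 (f = 7*(-7*(-6)*(-38)) = 7*(42*(-38)) = 7*(-1596) = -11172)
f - G(F(4)) = -11172 - 0**(3/2) = -11172 - 1*0 = -11172 + 0 = -11172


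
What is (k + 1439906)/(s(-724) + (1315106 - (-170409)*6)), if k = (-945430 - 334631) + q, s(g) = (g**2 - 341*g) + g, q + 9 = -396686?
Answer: -118425/1553948 ≈ -0.076209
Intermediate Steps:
q = -396695 (q = -9 - 396686 = -396695)
s(g) = g**2 - 340*g
k = -1676756 (k = (-945430 - 334631) - 396695 = -1280061 - 396695 = -1676756)
(k + 1439906)/(s(-724) + (1315106 - (-170409)*6)) = (-1676756 + 1439906)/(-724*(-340 - 724) + (1315106 - (-170409)*6)) = -236850/(-724*(-1064) + (1315106 - 1*(-1022454))) = -236850/(770336 + (1315106 + 1022454)) = -236850/(770336 + 2337560) = -236850/3107896 = -236850*1/3107896 = -118425/1553948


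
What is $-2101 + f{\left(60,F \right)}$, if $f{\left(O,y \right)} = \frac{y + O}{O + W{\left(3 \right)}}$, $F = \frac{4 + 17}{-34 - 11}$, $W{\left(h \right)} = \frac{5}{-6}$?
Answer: $- \frac{3727489}{1775} \approx -2100.0$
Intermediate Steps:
$W{\left(h \right)} = - \frac{5}{6}$ ($W{\left(h \right)} = 5 \left(- \frac{1}{6}\right) = - \frac{5}{6}$)
$F = - \frac{7}{15}$ ($F = \frac{21}{-45} = 21 \left(- \frac{1}{45}\right) = - \frac{7}{15} \approx -0.46667$)
$f{\left(O,y \right)} = \frac{O + y}{- \frac{5}{6} + O}$ ($f{\left(O,y \right)} = \frac{y + O}{O - \frac{5}{6}} = \frac{O + y}{- \frac{5}{6} + O}$)
$-2101 + f{\left(60,F \right)} = -2101 + \frac{6 \left(60 - \frac{7}{15}\right)}{-5 + 6 \cdot 60} = -2101 + 6 \frac{1}{-5 + 360} \cdot \frac{893}{15} = -2101 + 6 \cdot \frac{1}{355} \cdot \frac{893}{15} = -2101 + \frac{1786}{1775} = - \frac{3727489}{1775}$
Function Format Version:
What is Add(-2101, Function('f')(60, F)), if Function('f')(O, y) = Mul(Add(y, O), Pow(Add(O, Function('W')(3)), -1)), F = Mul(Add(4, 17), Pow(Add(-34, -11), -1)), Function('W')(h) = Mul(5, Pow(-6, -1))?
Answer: Rational(-3727489, 1775) ≈ -2100.0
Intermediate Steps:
Function('W')(h) = Rational(-5, 6) (Function('W')(h) = Mul(5, Rational(-1, 6)) = Rational(-5, 6))
F = Rational(-7, 15) (F = Mul(21, Pow(-45, -1)) = Mul(21, Rational(-1, 45)) = Rational(-7, 15) ≈ -0.46667)
Function('f')(O, y) = Mul(Pow(Add(Rational(-5, 6), O), -1), Add(O, y)) (Function('f')(O, y) = Mul(Add(y, O), Pow(Add(O, Rational(-5, 6)), -1)) = Mul(Add(O, y), Pow(Add(Rational(-5, 6), O), -1)) = Mul(Pow(Add(Rational(-5, 6), O), -1), Add(O, y)))
Add(-2101, Function('f')(60, F)) = Add(-2101, Mul(6, Pow(Add(-5, Mul(6, 60)), -1), Add(60, Rational(-7, 15)))) = Add(-2101, Mul(6, Pow(Add(-5, 360), -1), Rational(893, 15))) = Add(-2101, Mul(6, Pow(355, -1), Rational(893, 15))) = Add(-2101, Mul(6, Rational(1, 355), Rational(893, 15))) = Add(-2101, Rational(1786, 1775)) = Rational(-3727489, 1775)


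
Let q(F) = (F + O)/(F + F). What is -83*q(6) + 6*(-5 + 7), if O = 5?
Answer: -769/12 ≈ -64.083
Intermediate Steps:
q(F) = (5 + F)/(2*F) (q(F) = (F + 5)/(F + F) = (5 + F)/((2*F)) = (5 + F)*(1/(2*F)) = (5 + F)/(2*F))
-83*q(6) + 6*(-5 + 7) = -83*(5 + 6)/(2*6) + 6*(-5 + 7) = -83*11/(2*6) + 6*2 = -83*11/12 + 12 = -913/12 + 12 = -769/12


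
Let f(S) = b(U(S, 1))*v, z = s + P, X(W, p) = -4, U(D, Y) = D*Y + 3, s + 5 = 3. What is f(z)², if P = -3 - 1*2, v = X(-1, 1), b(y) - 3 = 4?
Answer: 784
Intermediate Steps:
s = -2 (s = -5 + 3 = -2)
U(D, Y) = 3 + D*Y
b(y) = 7 (b(y) = 3 + 4 = 7)
v = -4
P = -5 (P = -3 - 2 = -5)
z = -7 (z = -2 - 5 = -7)
f(S) = -28 (f(S) = 7*(-4) = -28)
f(z)² = (-28)² = 784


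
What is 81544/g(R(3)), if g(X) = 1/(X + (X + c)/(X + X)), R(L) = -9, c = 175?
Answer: -13373216/9 ≈ -1.4859e+6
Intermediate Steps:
g(X) = 1/(X + (175 + X)/(2*X)) (g(X) = 1/(X + (X + 175)/(X + X)) = 1/(X + (175 + X)/((2*X))) = 1/(X + (175 + X)*(1/(2*X))) = 1/(X + (175 + X)/(2*X)))
81544/g(R(3)) = 81544/((2*(-9)/(175 - 9 + 2*(-9)**2))) = 81544/((2*(-9)/(175 - 9 + 2*81))) = 81544/((2*(-9)/(175 - 9 + 162))) = 81544/((2*(-9)/328)) = 81544/((2*(-9)*(1/328))) = 81544/(-9/164) = 81544*(-164/9) = -13373216/9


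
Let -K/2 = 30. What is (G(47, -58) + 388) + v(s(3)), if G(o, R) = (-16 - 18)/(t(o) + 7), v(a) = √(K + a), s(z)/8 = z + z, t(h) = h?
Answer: 10459/27 + 2*I*√3 ≈ 387.37 + 3.4641*I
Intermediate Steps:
K = -60 (K = -2*30 = -60)
s(z) = 16*z (s(z) = 8*(z + z) = 8*(2*z) = 16*z)
v(a) = √(-60 + a)
G(o, R) = -34/(7 + o) (G(o, R) = (-16 - 18)/(o + 7) = -34/(7 + o))
(G(47, -58) + 388) + v(s(3)) = (-34/(7 + 47) + 388) + √(-60 + 16*3) = (-34/54 + 388) + √(-60 + 48) = (-34*1/54 + 388) + √(-12) = (-17/27 + 388) + 2*I*√3 = 10459/27 + 2*I*√3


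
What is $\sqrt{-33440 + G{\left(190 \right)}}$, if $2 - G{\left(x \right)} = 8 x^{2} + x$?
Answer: $2 i \sqrt{80607} \approx 567.83 i$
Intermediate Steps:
$G{\left(x \right)} = 2 - x - 8 x^{2}$ ($G{\left(x \right)} = 2 - \left(8 x^{2} + x\right) = 2 - \left(x + 8 x^{2}\right) = 2 - x - 8 x^{2}$)
$\sqrt{-33440 + G{\left(190 \right)}} = \sqrt{-33440 - \left(188 + 288800\right)} = \sqrt{-33440 - 288988} = \sqrt{-322428} = 2 i \sqrt{80607}$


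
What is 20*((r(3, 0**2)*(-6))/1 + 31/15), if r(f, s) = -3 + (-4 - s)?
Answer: 2644/3 ≈ 881.33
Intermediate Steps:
r(f, s) = -7 - s
20*((r(3, 0**2)*(-6))/1 + 31/15) = 20*(((-7 - 1*0**2)*(-6))/1 + 31/15) = 20*(((-7 - 1*0)*(-6))*1 + 31*(1/15)) = 20*(((-7 + 0)*(-6))*1 + 31/15) = 20*(-7*(-6)*1 + 31/15) = 20*(42*1 + 31/15) = 20*(42 + 31/15) = 20*(661/15) = 2644/3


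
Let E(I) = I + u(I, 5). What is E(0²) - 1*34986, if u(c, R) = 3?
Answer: -34983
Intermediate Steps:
E(I) = 3 + I (E(I) = I + 3 = 3 + I)
E(0²) - 1*34986 = (3 + 0²) - 1*34986 = (3 + 0) - 34986 = 3 - 34986 = -34983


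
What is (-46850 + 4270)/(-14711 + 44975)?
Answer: -10645/7566 ≈ -1.4070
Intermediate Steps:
(-46850 + 4270)/(-14711 + 44975) = -42580/30264 = -42580*1/30264 = -10645/7566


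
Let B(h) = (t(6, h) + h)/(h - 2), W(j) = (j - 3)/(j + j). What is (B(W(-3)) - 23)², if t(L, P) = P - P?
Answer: 576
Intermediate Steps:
t(L, P) = 0
W(j) = (-3 + j)/(2*j) (W(j) = (-3 + j)/((2*j)) = (-3 + j)*(1/(2*j)) = (-3 + j)/(2*j))
B(h) = h/(-2 + h) (B(h) = (0 + h)/(h - 2) = h/(-2 + h))
(B(W(-3)) - 23)² = (((½)*(-3 - 3)/(-3))/(-2 + (½)*(-3 - 3)/(-3)) - 23)² = (((½)*(-⅓)*(-6))/(-2 + (½)*(-⅓)*(-6)) - 23)² = (1/(-2 + 1) - 23)² = (1/(-1) - 23)² = (1*(-1) - 23)² = (-1 - 23)² = (-24)² = 576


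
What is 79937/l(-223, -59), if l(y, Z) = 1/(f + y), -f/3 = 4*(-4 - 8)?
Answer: -6315023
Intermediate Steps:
f = 144 (f = -12*(-4 - 8) = -12*(-12) = -3*(-48) = 144)
l(y, Z) = 1/(144 + y)
79937/l(-223, -59) = 79937/(1/(144 - 223)) = 79937/(1/(-79)) = 79937/(-1/79) = 79937*(-79) = -6315023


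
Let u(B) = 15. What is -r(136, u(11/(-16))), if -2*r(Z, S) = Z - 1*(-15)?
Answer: 151/2 ≈ 75.500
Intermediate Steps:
r(Z, S) = -15/2 - Z/2 (r(Z, S) = -(Z - 1*(-15))/2 = -(Z + 15)/2 = -(15 + Z)/2 = -15/2 - Z/2)
-r(136, u(11/(-16))) = -(-15/2 - ½*136) = -(-15/2 - 68) = -1*(-151/2) = 151/2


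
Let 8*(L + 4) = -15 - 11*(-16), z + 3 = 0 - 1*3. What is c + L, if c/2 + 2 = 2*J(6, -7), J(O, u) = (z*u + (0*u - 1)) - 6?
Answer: 1217/8 ≈ 152.13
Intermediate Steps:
z = -6 (z = -3 + (0 - 1*3) = -3 + (0 - 3) = -3 - 3 = -6)
J(O, u) = -7 - 6*u (J(O, u) = (-6*u + (0*u - 1)) - 6 = (-6*u + (0 - 1)) - 6 = (-6*u - 1) - 6 = (-1 - 6*u) - 6 = -7 - 6*u)
L = 129/8 (L = -4 + (-15 - 11*(-16))/8 = -4 + (-15 + 176)/8 = -4 + (⅛)*161 = -4 + 161/8 = 129/8 ≈ 16.125)
c = 136 (c = -4 + 2*(2*(-7 - 6*(-7))) = -4 + 2*(2*(-7 + 42)) = -4 + 2*(2*35) = -4 + 2*70 = -4 + 140 = 136)
c + L = 136 + 129/8 = 1217/8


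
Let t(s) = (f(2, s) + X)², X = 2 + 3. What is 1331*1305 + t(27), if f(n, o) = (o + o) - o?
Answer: 1737979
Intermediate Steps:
f(n, o) = o (f(n, o) = 2*o - o = o)
X = 5
t(s) = (5 + s)² (t(s) = (s + 5)² = (5 + s)²)
1331*1305 + t(27) = 1331*1305 + (5 + 27)² = 1736955 + 32² = 1736955 + 1024 = 1737979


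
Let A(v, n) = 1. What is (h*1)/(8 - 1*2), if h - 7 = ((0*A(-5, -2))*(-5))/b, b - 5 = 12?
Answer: 7/6 ≈ 1.1667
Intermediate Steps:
b = 17 (b = 5 + 12 = 17)
h = 7 (h = 7 + ((0*1)*(-5))/17 = 7 + (0*(-5))*(1/17) = 7 + 0*(1/17) = 7 + 0 = 7)
(h*1)/(8 - 1*2) = (7*1)/(8 - 1*2) = 7/(8 - 2) = 7/6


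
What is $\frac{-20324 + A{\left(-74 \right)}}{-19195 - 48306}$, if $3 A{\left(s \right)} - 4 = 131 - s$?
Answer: $\frac{60763}{202503} \approx 0.30006$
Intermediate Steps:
$A{\left(s \right)} = 45 - \frac{s}{3}$ ($A{\left(s \right)} = \frac{4}{3} + \frac{131 - s}{3} = \frac{4}{3} - \left(- \frac{131}{3} + \frac{s}{3}\right) = 45 - \frac{s}{3}$)
$\frac{-20324 + A{\left(-74 \right)}}{-19195 - 48306} = \frac{-20324 + \left(45 - - \frac{74}{3}\right)}{-19195 - 48306} = \frac{-20324 + \left(45 + \frac{74}{3}\right)}{-67501} = \left(-20324 + \frac{209}{3}\right) \left(- \frac{1}{67501}\right) = \left(- \frac{60763}{3}\right) \left(- \frac{1}{67501}\right) = \frac{60763}{202503}$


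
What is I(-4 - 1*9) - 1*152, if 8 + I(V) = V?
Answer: -173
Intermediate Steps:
I(V) = -8 + V
I(-4 - 1*9) - 1*152 = (-8 + (-4 - 1*9)) - 1*152 = (-8 + (-4 - 9)) - 152 = (-8 - 13) - 152 = -21 - 152 = -173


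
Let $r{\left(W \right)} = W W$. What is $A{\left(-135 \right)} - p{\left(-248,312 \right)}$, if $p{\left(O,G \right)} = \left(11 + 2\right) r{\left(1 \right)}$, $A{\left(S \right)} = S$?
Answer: $-148$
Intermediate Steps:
$r{\left(W \right)} = W^{2}$
$p{\left(O,G \right)} = 13$ ($p{\left(O,G \right)} = \left(11 + 2\right) 1^{2} = 13 \cdot 1 = 13$)
$A{\left(-135 \right)} - p{\left(-248,312 \right)} = -135 - 13 = -148$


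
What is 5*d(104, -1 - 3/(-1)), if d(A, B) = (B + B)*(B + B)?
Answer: 80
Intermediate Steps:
d(A, B) = 4*B**2 (d(A, B) = (2*B)*(2*B) = 4*B**2)
5*d(104, -1 - 3/(-1)) = 5*(4*(-1 - 3/(-1))**2) = 5*(4*(-1 - 1*(-3))**2) = 5*(4*(-1 + 3)**2) = 5*(4*2**2) = 5*(4*4) = 5*16 = 80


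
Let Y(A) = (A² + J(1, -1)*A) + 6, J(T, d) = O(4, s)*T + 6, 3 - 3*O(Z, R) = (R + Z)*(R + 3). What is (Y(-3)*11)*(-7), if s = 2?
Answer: -1848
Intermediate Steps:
O(Z, R) = 1 - (3 + R)*(R + Z)/3 (O(Z, R) = 1 - (R + Z)*(R + 3)/3 = 1 - (R + Z)*(3 + R)/3 = 1 - (3 + R)*(R + Z)/3)
J(T, d) = 6 - 9*T (J(T, d) = (1 - 1*2 - 1*4 - ⅓*2² - ⅓*2*4)*T + 6 = (1 - 2 - 4 - ⅓*4 - 8/3)*T + 6 = (1 - 2 - 4 - 4/3 - 8/3)*T + 6 = -9*T + 6 = 6 - 9*T)
Y(A) = 6 + A² - 3*A (Y(A) = (A² + (6 - 9*1)*A) + 6 = (A² + (6 - 9)*A) + 6 = (A² - 3*A) + 6 = 6 + A² - 3*A)
(Y(-3)*11)*(-7) = ((6 + (-3)² - 3*(-3))*11)*(-7) = ((6 + 9 + 9)*11)*(-7) = (24*11)*(-7) = 264*(-7) = -1848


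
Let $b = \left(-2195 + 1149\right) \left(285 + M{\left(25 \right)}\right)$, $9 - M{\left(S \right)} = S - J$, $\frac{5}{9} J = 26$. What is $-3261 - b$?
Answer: $\frac{1635329}{5} \approx 3.2707 \cdot 10^{5}$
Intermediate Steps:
$J = \frac{234}{5}$ ($J = \frac{9}{5} \cdot 26 = \frac{234}{5} \approx 46.8$)
$M{\left(S \right)} = \frac{279}{5} - S$ ($M{\left(S \right)} = 9 - \left(S - \frac{234}{5}\right) = 9 - \left(- \frac{234}{5} + S\right) = \frac{279}{5} - S$)
$b = - \frac{1651634}{5}$ ($b = \left(-2195 + 1149\right) \left(285 + \left(\frac{279}{5} - 25\right)\right) = - 1046 \left(285 + \left(\frac{279}{5} - 25\right)\right) = - 1046 \left(285 + \frac{154}{5}\right) = \left(-1046\right) \frac{1579}{5} = - \frac{1651634}{5} \approx -3.3033 \cdot 10^{5}$)
$-3261 - b = -3261 - - \frac{1651634}{5} = -3261 + \frac{1651634}{5} = \frac{1635329}{5}$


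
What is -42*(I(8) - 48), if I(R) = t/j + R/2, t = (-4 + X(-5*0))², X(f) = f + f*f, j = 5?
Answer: 8568/5 ≈ 1713.6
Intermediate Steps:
X(f) = f + f²
t = 16 (t = (-4 + (-5*0)*(1 - 5*0))² = (-4 + 0*(1 + 0))² = (-4 + 0*1)² = (-4 + 0)² = (-4)² = 16)
I(R) = 16/5 + R/2
-42*(I(8) - 48) = -42*((16/5 + (½)*8) - 48) = -42*((16/5 + 4) - 48) = -42*(36/5 - 48) = -42*(-204/5) = 8568/5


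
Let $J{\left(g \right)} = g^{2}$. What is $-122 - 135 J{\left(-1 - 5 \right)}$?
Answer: $-4982$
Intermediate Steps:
$-122 - 135 J{\left(-1 - 5 \right)} = -122 - 135 \left(-1 - 5\right)^{2} = -122 - 135 \left(-6\right)^{2} = -122 - 4860 = -4982$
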